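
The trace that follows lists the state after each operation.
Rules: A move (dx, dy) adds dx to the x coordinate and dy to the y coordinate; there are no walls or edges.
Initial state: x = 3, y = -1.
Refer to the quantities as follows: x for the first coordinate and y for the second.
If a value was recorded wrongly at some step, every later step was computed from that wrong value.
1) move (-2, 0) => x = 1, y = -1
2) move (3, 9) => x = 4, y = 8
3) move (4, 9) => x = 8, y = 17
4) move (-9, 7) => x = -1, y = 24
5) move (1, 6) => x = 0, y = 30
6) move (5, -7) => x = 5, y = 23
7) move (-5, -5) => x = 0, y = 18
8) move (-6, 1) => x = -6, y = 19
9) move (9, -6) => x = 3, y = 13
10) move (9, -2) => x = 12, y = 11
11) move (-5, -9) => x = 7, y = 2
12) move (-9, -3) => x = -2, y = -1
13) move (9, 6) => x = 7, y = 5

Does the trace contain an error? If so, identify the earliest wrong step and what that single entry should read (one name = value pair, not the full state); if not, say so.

Recomputing the run from the initial state:
step 1: x = 1, y = -1
step 2: x = 4, y = 8
step 3: x = 8, y = 17
step 4: x = -1, y = 24
step 5: x = 0, y = 30
step 6: x = 5, y = 23
step 7: x = 0, y = 18
step 8: x = -6, y = 19
step 9: x = 3, y = 13
step 10: x = 12, y = 11
step 11: x = 7, y = 2
step 12: x = -2, y = -1
step 13: x = 7, y = 5
This matches the trace at every step.

no error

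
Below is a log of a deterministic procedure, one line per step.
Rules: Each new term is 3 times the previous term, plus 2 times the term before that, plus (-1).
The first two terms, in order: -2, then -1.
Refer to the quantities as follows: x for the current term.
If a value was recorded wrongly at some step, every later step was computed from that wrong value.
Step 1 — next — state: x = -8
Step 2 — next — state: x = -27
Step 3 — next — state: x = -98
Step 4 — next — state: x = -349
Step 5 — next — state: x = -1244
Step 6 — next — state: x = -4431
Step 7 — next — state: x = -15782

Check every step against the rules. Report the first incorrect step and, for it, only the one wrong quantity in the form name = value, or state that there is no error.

step 1: x = 3*(-1) + (2)*(-2) + (-1) = -8 -> same as recorded
step 2: x = 3*(-8) + (2)*(-1) + (-1) = -27 -> consistent with the log
step 3: x = 3*(-27) + (2)*(-8) + (-1) = -98 -> confirmed correct
step 4: x = 3*(-98) + (2)*(-27) + (-1) = -349 -> agrees with the log
step 5: x = 3*(-349) + (2)*(-98) + (-1) = -1244 -> confirmed correct
step 6: x = 3*(-1244) + (2)*(-349) + (-1) = -4431 -> confirmed correct
step 7: x = 3*(-4431) + (2)*(-1244) + (-1) = -15782 -> no discrepancy
Nothing is out of place; the run is error-free.

no error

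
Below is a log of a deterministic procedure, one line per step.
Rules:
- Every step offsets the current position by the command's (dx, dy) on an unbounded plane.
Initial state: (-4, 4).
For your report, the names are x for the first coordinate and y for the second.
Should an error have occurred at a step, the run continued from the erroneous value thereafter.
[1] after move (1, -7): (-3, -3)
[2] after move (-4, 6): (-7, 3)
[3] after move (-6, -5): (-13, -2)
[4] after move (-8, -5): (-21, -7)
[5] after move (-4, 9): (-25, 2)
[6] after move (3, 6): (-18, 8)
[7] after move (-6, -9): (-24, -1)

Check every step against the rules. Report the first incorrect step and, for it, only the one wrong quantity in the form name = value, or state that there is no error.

Step 1: x = -4 + (1) = -3, y = 4 + (-7) = -3 — consistent with the log.
Step 2: x = -3 + (-4) = -7, y = -3 + (6) = 3 — same as recorded.
Step 3: x = -7 + (-6) = -13, y = 3 + (-5) = -2 — agrees with the log.
Step 4: x = -13 + (-8) = -21, y = -2 + (-5) = -7 — in agreement.
Step 5: x = -21 + (-4) = -25, y = -7 + (9) = 2 — matches.
Step 6: x = -25 + (3) = -22, y = 2 + (6) = 8 — this is not what the log shows.
So the first discrepancy is step 6, where the right value is x = -22.

step 6, x = -22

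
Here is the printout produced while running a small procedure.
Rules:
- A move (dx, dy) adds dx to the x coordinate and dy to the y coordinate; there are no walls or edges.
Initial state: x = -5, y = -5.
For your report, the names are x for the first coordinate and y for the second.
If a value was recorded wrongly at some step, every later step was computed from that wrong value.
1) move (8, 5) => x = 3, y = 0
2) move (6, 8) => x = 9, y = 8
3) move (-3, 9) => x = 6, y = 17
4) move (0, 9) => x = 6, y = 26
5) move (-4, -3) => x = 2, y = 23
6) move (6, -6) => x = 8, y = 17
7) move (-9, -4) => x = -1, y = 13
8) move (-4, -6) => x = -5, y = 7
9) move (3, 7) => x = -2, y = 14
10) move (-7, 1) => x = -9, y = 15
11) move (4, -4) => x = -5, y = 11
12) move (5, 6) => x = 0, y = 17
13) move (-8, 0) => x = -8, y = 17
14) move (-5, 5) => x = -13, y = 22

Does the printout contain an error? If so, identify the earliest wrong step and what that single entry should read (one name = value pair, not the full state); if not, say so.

no error

Recomputing the run from the initial state:
step 1: x = 3, y = 0
step 2: x = 9, y = 8
step 3: x = 6, y = 17
step 4: x = 6, y = 26
step 5: x = 2, y = 23
step 6: x = 8, y = 17
step 7: x = -1, y = 13
step 8: x = -5, y = 7
step 9: x = -2, y = 14
step 10: x = -9, y = 15
step 11: x = -5, y = 11
step 12: x = 0, y = 17
step 13: x = -8, y = 17
step 14: x = -13, y = 22
This matches the printout at every step.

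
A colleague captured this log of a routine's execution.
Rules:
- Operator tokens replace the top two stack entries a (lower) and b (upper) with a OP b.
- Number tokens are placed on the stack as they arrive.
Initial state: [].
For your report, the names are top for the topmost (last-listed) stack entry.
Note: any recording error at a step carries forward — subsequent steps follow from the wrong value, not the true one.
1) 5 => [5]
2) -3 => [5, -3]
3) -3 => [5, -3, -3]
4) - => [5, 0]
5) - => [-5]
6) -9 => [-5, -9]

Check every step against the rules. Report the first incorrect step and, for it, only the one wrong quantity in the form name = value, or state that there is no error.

Step 1: push 5: top = 5 — confirmed correct.
Step 2: push -3: top = -3 — agrees with the log.
Step 3: push -3: top = -3 — consistent with the log.
Step 4: -3 - -3 = 0 — in agreement.
Step 5: 5 - 0 = 5 — not what was recorded.
First deviation found at step 5; the corrected entry is top = 5.

step 5, top = 5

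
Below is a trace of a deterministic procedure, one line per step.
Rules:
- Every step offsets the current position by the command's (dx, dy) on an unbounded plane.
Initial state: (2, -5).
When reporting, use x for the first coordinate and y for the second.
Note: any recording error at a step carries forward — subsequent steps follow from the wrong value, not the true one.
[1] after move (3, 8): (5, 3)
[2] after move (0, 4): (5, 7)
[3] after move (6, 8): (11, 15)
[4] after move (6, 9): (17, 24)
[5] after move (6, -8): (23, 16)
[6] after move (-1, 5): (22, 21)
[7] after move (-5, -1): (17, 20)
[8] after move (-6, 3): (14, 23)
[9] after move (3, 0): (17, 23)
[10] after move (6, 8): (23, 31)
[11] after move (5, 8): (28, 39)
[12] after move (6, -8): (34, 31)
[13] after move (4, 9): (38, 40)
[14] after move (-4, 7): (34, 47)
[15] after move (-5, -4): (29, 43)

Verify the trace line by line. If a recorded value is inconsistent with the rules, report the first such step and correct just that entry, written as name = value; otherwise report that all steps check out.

step 8, x = 11

Recomputing the run from the initial state:
step 1: x = 5, y = 3
step 2: x = 5, y = 7
step 3: x = 11, y = 15
step 4: x = 17, y = 24
step 5: x = 23, y = 16
step 6: x = 22, y = 21
step 7: x = 17, y = 20
step 8: x = 11, y = 23
step 9: x = 14, y = 23
step 10: x = 20, y = 31
step 11: x = 25, y = 39
step 12: x = 31, y = 31
step 13: x = 35, y = 40
step 14: x = 31, y = 47
step 15: x = 26, y = 43
The first disagreement with the trace is at step 8, where the value should be x = 11.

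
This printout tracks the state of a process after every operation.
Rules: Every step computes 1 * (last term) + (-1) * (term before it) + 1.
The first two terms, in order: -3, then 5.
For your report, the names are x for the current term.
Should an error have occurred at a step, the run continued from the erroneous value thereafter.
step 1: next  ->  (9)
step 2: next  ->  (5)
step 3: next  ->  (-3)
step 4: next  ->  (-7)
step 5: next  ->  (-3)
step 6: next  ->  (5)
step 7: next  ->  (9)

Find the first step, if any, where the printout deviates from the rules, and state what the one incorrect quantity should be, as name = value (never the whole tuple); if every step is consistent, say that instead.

no error

step 1: x = 1*(5) + (-1)*(-3) + (1) = 9 -> same as recorded
step 2: x = 1*(9) + (-1)*(5) + (1) = 5 -> matches
step 3: x = 1*(5) + (-1)*(9) + (1) = -3 -> no discrepancy
step 4: x = 1*(-3) + (-1)*(5) + (1) = -7 -> verified
step 5: x = 1*(-7) + (-1)*(-3) + (1) = -3 -> matches
step 6: x = 1*(-3) + (-1)*(-7) + (1) = 5 -> verified
step 7: x = 1*(5) + (-1)*(-3) + (1) = 9 -> matches
All entries verified; no error found.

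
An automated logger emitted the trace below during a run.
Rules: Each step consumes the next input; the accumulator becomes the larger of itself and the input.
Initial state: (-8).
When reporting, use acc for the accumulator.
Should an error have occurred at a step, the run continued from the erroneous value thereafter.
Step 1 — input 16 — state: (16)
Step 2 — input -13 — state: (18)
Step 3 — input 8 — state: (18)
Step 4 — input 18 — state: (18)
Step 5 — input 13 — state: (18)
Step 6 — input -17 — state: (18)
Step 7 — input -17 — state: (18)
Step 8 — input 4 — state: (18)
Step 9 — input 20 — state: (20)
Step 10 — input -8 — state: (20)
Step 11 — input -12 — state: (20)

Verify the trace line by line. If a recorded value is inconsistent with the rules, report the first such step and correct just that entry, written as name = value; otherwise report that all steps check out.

step 2, acc = 16

step 1: acc = max(-8, 16) = 16 -> agrees with the trace
step 2: acc = max(16, -13) = 16 -> first mismatch against the trace
The audit stops at step 2: the recorded entry is wrong and should be acc = 16.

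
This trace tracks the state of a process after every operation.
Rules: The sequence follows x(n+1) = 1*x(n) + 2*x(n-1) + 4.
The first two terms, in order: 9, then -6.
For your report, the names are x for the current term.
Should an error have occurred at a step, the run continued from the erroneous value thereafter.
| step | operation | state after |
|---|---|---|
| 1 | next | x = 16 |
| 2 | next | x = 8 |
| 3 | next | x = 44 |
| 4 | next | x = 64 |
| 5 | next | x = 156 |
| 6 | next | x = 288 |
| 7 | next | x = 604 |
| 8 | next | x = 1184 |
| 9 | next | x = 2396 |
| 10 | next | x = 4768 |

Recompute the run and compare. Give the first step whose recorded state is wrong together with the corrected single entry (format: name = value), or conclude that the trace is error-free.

no error

Recomputing the run from the initial state:
step 1: x = 16
step 2: x = 8
step 3: x = 44
step 4: x = 64
step 5: x = 156
step 6: x = 288
step 7: x = 604
step 8: x = 1184
step 9: x = 2396
step 10: x = 4768
This matches the trace at every step.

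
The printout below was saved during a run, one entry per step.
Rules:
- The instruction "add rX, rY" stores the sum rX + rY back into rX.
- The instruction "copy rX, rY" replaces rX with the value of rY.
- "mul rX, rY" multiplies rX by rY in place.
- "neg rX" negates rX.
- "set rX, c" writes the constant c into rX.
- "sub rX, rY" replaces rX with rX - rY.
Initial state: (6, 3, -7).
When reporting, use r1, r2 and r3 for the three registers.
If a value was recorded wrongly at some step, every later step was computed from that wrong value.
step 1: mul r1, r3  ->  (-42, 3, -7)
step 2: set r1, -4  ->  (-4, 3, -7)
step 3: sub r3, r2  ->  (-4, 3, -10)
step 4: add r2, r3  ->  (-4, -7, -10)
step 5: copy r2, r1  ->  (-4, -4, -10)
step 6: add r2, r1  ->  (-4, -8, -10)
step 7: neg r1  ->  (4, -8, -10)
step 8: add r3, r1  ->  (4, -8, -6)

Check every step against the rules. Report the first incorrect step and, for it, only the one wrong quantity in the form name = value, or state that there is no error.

Recomputing the run from the initial state:
step 1: r1 = -42, r2 = 3, r3 = -7
step 2: r1 = -4, r2 = 3, r3 = -7
step 3: r1 = -4, r2 = 3, r3 = -10
step 4: r1 = -4, r2 = -7, r3 = -10
step 5: r1 = -4, r2 = -4, r3 = -10
step 6: r1 = -4, r2 = -8, r3 = -10
step 7: r1 = 4, r2 = -8, r3 = -10
step 8: r1 = 4, r2 = -8, r3 = -6
This matches the printout at every step.

no error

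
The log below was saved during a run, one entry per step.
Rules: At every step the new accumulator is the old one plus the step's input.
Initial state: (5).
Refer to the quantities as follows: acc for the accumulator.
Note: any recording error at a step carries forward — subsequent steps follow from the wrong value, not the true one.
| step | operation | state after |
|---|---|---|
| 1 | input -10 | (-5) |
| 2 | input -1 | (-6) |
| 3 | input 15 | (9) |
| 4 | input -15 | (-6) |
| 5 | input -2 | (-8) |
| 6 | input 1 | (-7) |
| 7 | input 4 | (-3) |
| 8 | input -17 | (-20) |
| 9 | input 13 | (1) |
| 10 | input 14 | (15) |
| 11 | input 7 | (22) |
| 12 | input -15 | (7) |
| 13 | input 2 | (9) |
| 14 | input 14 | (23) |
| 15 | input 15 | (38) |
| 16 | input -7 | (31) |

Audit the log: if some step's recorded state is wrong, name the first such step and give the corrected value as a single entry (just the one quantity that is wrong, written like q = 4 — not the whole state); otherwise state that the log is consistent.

step 9, acc = -7

Recomputing the run from the initial state:
step 1: acc = -5
step 2: acc = -6
step 3: acc = 9
step 4: acc = -6
step 5: acc = -8
step 6: acc = -7
step 7: acc = -3
step 8: acc = -20
step 9: acc = -7
step 10: acc = 7
step 11: acc = 14
step 12: acc = -1
step 13: acc = 1
step 14: acc = 15
step 15: acc = 30
step 16: acc = 23
The first disagreement with the log is at step 9, where the value should be acc = -7.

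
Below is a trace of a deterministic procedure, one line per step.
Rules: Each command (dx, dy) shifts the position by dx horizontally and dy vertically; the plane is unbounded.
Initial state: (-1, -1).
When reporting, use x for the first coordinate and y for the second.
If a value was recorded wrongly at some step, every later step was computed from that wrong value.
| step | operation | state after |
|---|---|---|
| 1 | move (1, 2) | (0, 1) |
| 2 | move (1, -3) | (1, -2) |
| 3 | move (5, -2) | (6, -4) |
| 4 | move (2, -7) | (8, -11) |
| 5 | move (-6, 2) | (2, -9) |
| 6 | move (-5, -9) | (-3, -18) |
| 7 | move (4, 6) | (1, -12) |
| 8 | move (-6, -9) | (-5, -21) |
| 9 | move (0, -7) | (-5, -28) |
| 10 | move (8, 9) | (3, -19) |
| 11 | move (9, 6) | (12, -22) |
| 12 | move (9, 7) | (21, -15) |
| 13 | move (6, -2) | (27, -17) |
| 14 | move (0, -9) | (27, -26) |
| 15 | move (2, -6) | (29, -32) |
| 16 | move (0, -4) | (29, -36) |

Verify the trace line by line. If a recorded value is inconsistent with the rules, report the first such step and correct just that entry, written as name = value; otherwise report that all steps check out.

step 11, y = -13

Recomputing the run from the initial state:
step 1: x = 0, y = 1
step 2: x = 1, y = -2
step 3: x = 6, y = -4
step 4: x = 8, y = -11
step 5: x = 2, y = -9
step 6: x = -3, y = -18
step 7: x = 1, y = -12
step 8: x = -5, y = -21
step 9: x = -5, y = -28
step 10: x = 3, y = -19
step 11: x = 12, y = -13
step 12: x = 21, y = -6
step 13: x = 27, y = -8
step 14: x = 27, y = -17
step 15: x = 29, y = -23
step 16: x = 29, y = -27
The first disagreement with the trace is at step 11, where the value should be y = -13.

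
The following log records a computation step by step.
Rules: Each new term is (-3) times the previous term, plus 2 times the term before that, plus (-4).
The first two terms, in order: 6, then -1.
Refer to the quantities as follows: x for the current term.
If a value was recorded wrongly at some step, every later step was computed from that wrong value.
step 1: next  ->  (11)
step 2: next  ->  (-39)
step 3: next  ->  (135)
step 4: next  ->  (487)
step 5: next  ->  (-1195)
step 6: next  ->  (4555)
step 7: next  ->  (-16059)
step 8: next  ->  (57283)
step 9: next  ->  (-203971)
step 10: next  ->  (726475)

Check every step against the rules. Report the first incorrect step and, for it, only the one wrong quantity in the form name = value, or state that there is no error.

step 4, x = -487

Step 1: x = -3*(-1) + (2)*(6) + (-4) = 11 — checks out.
Step 2: x = -3*(11) + (2)*(-1) + (-4) = -39 — agrees with the log.
Step 3: x = -3*(-39) + (2)*(11) + (-4) = 135 — consistent with the log.
Step 4: x = -3*(135) + (2)*(-39) + (-4) = -487 — not what was recorded.
Step 4 is the first one off; corrected, x = -487.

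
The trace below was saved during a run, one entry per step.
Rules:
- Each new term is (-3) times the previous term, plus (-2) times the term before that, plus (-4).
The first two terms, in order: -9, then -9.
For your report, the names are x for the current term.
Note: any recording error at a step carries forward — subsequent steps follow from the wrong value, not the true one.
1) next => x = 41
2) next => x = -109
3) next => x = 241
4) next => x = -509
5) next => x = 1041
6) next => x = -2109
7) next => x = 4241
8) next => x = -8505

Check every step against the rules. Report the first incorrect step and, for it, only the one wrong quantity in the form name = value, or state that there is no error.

Recomputing the run from the initial state:
step 1: x = 41
step 2: x = -109
step 3: x = 241
step 4: x = -509
step 5: x = 1041
step 6: x = -2109
step 7: x = 4241
step 8: x = -8509
The first disagreement with the trace is at step 8, where the value should be x = -8509.

step 8, x = -8509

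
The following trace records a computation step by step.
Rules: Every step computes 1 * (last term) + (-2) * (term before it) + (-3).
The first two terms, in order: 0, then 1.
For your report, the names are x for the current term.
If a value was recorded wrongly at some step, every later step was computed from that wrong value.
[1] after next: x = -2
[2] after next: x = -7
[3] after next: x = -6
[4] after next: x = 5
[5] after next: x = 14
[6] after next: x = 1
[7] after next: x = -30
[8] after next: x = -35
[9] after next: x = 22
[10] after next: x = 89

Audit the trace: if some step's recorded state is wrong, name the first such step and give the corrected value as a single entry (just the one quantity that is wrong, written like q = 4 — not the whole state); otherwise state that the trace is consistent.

step 1: x = 1*(1) + (-2)*(0) + (-3) = -2 -> confirmed correct
step 2: x = 1*(-2) + (-2)*(1) + (-3) = -7 -> exactly as logged
step 3: x = 1*(-7) + (-2)*(-2) + (-3) = -6 -> no discrepancy
step 4: x = 1*(-6) + (-2)*(-7) + (-3) = 5 -> matches
step 5: x = 1*(5) + (-2)*(-6) + (-3) = 14 -> exactly as logged
step 6: x = 1*(14) + (-2)*(5) + (-3) = 1 -> verified
step 7: x = 1*(1) + (-2)*(14) + (-3) = -30 -> matches
step 8: x = 1*(-30) + (-2)*(1) + (-3) = -35 -> no discrepancy
step 9: x = 1*(-35) + (-2)*(-30) + (-3) = 22 -> in agreement
step 10: x = 1*(22) + (-2)*(-35) + (-3) = 89 -> checks out
The whole run recomputes cleanly — no discrepancies.

no error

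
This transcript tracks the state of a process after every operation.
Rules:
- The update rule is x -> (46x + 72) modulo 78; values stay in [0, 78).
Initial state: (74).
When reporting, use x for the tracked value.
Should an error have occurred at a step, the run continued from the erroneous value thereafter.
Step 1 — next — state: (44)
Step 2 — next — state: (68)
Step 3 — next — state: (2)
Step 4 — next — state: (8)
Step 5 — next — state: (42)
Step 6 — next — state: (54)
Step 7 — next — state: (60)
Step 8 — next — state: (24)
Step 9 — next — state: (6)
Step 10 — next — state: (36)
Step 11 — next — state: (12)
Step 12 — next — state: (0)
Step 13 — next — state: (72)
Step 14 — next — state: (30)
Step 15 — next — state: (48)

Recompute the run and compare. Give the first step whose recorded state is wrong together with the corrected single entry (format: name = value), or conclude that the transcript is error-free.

step 5, x = 50

step 1: x = (46*74 + 72) mod 78 = 44 -> same as recorded
step 2: x = (46*44 + 72) mod 78 = 68 -> consistent with the transcript
step 3: x = (46*68 + 72) mod 78 = 2 -> consistent with the transcript
step 4: x = (46*2 + 72) mod 78 = 8 -> consistent with the transcript
step 5: x = (46*8 + 72) mod 78 = 50 -> this is not what the transcript shows
That makes step 5 the first incorrect line — x = 50 is what it should show.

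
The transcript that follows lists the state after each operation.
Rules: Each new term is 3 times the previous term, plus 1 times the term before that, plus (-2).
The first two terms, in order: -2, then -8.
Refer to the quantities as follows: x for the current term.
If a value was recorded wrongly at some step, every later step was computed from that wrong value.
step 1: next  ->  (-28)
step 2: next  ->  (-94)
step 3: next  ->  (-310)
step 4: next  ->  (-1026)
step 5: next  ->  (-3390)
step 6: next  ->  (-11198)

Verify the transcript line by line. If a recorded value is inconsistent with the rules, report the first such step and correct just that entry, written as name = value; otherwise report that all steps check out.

step 3, x = -312

1. x = 3*(-8) + (1)*(-2) + (-2) = -28 (no discrepancy)
2. x = 3*(-28) + (1)*(-8) + (-2) = -94 (no discrepancy)
3. x = 3*(-94) + (1)*(-28) + (-2) = -312 (the recorded entry deviates here)
Step 3 is the first one off; corrected, x = -312.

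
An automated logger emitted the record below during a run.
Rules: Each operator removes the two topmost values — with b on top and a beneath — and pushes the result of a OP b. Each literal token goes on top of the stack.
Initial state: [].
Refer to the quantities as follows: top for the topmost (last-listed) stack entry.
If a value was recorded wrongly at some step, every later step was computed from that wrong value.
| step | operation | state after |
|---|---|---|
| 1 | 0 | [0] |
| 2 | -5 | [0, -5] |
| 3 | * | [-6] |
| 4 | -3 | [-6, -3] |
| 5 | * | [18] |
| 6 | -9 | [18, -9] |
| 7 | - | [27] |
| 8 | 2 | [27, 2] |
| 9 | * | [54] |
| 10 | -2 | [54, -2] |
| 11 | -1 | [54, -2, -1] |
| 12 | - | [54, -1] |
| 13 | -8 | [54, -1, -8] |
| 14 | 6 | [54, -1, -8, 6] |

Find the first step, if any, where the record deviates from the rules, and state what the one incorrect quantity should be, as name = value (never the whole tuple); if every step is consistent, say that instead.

step 3, top = 0

step 1: push 0: top = 0 -> exactly as logged
step 2: push -5: top = -5 -> checks out
step 3: 0 * -5 = 0 -> the entry is off here
First incorrect step: 3; the correct value is top = 0.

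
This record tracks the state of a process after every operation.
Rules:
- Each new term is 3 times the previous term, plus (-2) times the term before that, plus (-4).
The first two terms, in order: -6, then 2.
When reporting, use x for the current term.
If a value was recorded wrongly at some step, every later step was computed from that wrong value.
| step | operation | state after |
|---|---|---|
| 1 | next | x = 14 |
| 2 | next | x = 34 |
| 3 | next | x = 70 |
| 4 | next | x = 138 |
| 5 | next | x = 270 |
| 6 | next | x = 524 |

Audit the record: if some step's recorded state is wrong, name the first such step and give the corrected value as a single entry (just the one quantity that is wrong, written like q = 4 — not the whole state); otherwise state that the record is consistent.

step 6, x = 530

Recomputing the run from the initial state:
step 1: x = 14
step 2: x = 34
step 3: x = 70
step 4: x = 138
step 5: x = 270
step 6: x = 530
The first disagreement with the record is at step 6, where the value should be x = 530.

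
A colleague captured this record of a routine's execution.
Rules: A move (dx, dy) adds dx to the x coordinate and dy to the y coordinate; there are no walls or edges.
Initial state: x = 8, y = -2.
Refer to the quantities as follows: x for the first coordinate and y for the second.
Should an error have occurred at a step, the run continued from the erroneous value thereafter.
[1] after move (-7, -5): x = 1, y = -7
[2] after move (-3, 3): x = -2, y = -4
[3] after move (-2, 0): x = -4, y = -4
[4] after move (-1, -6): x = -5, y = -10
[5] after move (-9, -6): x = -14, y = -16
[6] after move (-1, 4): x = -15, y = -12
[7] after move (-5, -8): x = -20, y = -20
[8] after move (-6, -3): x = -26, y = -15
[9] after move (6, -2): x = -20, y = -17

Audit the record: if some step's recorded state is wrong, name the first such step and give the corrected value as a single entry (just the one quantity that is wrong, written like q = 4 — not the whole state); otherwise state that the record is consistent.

step 8, y = -23

step 1: x = 8 + (-7) = 1, y = -2 + (-5) = -7 -> matches
step 2: x = 1 + (-3) = -2, y = -7 + (3) = -4 -> in agreement
step 3: x = -2 + (-2) = -4, y = -4 + (0) = -4 -> same as recorded
step 4: x = -4 + (-1) = -5, y = -4 + (-6) = -10 -> consistent with the record
step 5: x = -5 + (-9) = -14, y = -10 + (-6) = -16 -> verified
step 6: x = -14 + (-1) = -15, y = -16 + (4) = -12 -> verified
step 7: x = -15 + (-5) = -20, y = -12 + (-8) = -20 -> agrees with the record
step 8: x = -20 + (-6) = -26, y = -20 + (-3) = -23 -> the record has a different value
First deviation found at step 8; the corrected entry is y = -23.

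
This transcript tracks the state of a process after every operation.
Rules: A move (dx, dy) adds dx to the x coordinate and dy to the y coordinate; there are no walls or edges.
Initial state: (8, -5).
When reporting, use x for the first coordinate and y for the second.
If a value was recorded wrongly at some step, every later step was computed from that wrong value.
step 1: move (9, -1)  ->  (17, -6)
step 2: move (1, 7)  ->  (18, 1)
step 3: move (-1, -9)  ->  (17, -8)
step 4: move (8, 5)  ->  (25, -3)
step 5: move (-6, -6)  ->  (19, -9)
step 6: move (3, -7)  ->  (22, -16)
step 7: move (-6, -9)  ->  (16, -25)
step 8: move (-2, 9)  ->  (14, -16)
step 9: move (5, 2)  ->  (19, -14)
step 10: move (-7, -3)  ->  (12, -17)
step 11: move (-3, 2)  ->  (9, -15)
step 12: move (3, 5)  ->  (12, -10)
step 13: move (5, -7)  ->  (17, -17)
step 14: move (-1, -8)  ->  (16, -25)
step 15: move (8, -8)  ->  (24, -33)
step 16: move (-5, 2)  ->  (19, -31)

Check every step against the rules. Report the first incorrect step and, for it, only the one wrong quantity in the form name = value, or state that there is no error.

Step 1: x = 8 + (9) = 17, y = -5 + (-1) = -6 — matches.
Step 2: x = 17 + (1) = 18, y = -6 + (7) = 1 — consistent with the transcript.
Step 3: x = 18 + (-1) = 17, y = 1 + (-9) = -8 — consistent with the transcript.
Step 4: x = 17 + (8) = 25, y = -8 + (5) = -3 — exactly as logged.
Step 5: x = 25 + (-6) = 19, y = -3 + (-6) = -9 — confirmed correct.
Step 6: x = 19 + (3) = 22, y = -9 + (-7) = -16 — verified.
Step 7: x = 22 + (-6) = 16, y = -16 + (-9) = -25 — no discrepancy.
Step 8: x = 16 + (-2) = 14, y = -25 + (9) = -16 — checks out.
Step 9: x = 14 + (5) = 19, y = -16 + (2) = -14 — exactly as logged.
Step 10: x = 19 + (-7) = 12, y = -14 + (-3) = -17 — in agreement.
Step 11: x = 12 + (-3) = 9, y = -17 + (2) = -15 — matches.
Step 12: x = 9 + (3) = 12, y = -15 + (5) = -10 — verified.
Step 13: x = 12 + (5) = 17, y = -10 + (-7) = -17 — verified.
Step 14: x = 17 + (-1) = 16, y = -17 + (-8) = -25 — same as recorded.
Step 15: x = 16 + (8) = 24, y = -25 + (-8) = -33 — in agreement.
Step 16: x = 24 + (-5) = 19, y = -33 + (2) = -31 — confirmed correct.
Nothing is out of place; the run is error-free.

no error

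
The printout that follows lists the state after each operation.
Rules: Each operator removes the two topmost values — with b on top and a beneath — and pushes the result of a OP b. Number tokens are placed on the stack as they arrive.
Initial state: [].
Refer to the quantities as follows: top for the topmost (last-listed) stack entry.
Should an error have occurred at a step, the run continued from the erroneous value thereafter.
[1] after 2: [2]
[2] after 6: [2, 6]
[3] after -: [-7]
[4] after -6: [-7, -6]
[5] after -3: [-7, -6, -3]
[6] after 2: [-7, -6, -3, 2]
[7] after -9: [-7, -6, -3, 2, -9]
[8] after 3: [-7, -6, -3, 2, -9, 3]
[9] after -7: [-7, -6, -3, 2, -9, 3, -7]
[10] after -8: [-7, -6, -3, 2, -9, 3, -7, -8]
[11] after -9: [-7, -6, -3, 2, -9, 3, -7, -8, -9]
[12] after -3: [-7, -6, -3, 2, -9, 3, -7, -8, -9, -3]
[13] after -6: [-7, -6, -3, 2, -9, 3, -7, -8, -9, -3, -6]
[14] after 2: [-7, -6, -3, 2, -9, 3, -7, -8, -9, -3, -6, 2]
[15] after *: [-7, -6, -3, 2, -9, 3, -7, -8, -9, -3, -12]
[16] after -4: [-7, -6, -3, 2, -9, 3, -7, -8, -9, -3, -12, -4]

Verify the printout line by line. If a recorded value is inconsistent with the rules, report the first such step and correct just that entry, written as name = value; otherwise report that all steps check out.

step 1: push 2: top = 2 -> no discrepancy
step 2: push 6: top = 6 -> confirmed correct
step 3: 2 - 6 = -4 -> first mismatch against the printout
First incorrect step: 3; the correct value is top = -4.

step 3, top = -4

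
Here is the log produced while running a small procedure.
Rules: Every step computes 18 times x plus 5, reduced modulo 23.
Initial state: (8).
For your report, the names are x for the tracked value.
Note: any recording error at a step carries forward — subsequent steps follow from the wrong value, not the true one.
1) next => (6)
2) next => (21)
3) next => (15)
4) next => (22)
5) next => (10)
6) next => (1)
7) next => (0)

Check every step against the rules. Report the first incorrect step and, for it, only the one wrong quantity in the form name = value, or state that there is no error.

step 1, x = 11

Recomputing the run from the initial state:
step 1: x = 11
step 2: x = 19
step 3: x = 2
step 4: x = 18
step 5: x = 7
step 6: x = 16
step 7: x = 17
The first disagreement with the log is at step 1, where the value should be x = 11.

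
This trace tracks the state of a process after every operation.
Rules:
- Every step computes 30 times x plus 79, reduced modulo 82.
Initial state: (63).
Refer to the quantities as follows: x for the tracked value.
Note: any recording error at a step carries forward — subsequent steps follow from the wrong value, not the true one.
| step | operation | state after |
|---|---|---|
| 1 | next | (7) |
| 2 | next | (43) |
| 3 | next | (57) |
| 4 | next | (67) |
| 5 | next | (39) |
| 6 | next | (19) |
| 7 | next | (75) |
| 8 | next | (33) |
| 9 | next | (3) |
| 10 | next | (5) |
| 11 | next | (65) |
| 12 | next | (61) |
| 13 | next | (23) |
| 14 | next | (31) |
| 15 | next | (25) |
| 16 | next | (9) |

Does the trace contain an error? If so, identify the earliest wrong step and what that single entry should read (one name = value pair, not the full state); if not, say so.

Step 1: x = (30*63 + 79) mod 82 = 1 — a discrepancy with the trace.
The earliest wrong entry is at step 1: it should read x = 1.

step 1, x = 1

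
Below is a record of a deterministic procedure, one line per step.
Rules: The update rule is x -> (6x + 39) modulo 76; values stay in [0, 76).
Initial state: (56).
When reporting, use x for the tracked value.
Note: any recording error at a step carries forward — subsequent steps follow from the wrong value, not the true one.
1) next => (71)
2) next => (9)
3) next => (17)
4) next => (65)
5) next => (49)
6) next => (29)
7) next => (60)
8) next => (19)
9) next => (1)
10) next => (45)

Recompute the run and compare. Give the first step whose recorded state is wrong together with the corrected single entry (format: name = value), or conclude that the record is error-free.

step 7, x = 61

Recomputing the run from the initial state:
step 1: x = 71
step 2: x = 9
step 3: x = 17
step 4: x = 65
step 5: x = 49
step 6: x = 29
step 7: x = 61
step 8: x = 25
step 9: x = 37
step 10: x = 33
The first disagreement with the record is at step 7, where the value should be x = 61.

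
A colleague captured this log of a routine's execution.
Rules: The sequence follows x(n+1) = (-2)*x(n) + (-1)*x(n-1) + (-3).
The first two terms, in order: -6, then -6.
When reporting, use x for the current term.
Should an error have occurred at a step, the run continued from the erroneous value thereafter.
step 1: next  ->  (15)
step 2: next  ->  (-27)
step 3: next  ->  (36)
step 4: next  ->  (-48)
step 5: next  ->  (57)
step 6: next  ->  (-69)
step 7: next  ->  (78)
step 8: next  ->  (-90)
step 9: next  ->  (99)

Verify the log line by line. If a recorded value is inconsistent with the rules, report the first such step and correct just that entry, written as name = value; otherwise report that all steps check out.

no error

Recomputing the run from the initial state:
step 1: x = 15
step 2: x = -27
step 3: x = 36
step 4: x = -48
step 5: x = 57
step 6: x = -69
step 7: x = 78
step 8: x = -90
step 9: x = 99
This matches the log at every step.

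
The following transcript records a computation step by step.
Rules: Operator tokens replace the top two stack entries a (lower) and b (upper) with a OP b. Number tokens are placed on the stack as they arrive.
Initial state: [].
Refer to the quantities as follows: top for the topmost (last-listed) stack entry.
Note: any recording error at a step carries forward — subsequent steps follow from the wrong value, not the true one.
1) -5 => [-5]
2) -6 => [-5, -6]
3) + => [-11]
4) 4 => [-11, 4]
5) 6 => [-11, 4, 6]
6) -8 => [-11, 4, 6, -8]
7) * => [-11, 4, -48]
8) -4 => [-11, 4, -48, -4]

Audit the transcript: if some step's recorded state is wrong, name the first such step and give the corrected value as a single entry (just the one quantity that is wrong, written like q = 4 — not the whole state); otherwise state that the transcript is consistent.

no error

1. push -5: top = -5 (verified)
2. push -6: top = -6 (same as recorded)
3. -5 + -6 = -11 (no discrepancy)
4. push 4: top = 4 (exactly as logged)
5. push 6: top = 6 (exactly as logged)
6. push -8: top = -8 (same as recorded)
7. 6 * -8 = -48 (agrees with the transcript)
8. push -4: top = -4 (confirmed correct)
The recomputation confirms every line.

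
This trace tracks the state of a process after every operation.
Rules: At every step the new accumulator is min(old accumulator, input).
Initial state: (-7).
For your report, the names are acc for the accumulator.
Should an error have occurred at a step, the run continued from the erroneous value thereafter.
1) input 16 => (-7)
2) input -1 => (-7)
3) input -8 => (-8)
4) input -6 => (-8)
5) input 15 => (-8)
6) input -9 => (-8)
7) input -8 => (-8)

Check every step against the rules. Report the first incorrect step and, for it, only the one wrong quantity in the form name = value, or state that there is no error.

Step 1: acc = min(-7, 16) = -7 — no discrepancy.
Step 2: acc = min(-7, -1) = -7 — consistent with the trace.
Step 3: acc = min(-7, -8) = -8 — confirmed correct.
Step 4: acc = min(-8, -6) = -8 — no discrepancy.
Step 5: acc = min(-8, 15) = -8 — in agreement.
Step 6: acc = min(-8, -9) = -9 — the recorded entry deviates here.
The earliest wrong entry is at step 6: it should read acc = -9.

step 6, acc = -9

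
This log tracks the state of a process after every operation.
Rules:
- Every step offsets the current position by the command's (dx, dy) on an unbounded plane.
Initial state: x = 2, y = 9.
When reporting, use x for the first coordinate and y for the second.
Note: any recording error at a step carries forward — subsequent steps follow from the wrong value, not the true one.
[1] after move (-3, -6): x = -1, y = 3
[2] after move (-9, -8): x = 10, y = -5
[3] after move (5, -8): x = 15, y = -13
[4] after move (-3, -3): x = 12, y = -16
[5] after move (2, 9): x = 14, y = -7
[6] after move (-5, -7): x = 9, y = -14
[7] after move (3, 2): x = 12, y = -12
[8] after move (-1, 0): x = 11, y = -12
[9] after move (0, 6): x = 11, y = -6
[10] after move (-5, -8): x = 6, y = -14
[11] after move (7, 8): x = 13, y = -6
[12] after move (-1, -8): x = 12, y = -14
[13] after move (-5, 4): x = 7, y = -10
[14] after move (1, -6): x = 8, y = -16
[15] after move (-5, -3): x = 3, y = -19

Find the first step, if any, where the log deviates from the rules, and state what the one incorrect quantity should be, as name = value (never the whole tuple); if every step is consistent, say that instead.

Recomputing the run from the initial state:
step 1: x = -1, y = 3
step 2: x = -10, y = -5
step 3: x = -5, y = -13
step 4: x = -8, y = -16
step 5: x = -6, y = -7
step 6: x = -11, y = -14
step 7: x = -8, y = -12
step 8: x = -9, y = -12
step 9: x = -9, y = -6
step 10: x = -14, y = -14
step 11: x = -7, y = -6
step 12: x = -8, y = -14
step 13: x = -13, y = -10
step 14: x = -12, y = -16
step 15: x = -17, y = -19
The first disagreement with the log is at step 2, where the value should be x = -10.

step 2, x = -10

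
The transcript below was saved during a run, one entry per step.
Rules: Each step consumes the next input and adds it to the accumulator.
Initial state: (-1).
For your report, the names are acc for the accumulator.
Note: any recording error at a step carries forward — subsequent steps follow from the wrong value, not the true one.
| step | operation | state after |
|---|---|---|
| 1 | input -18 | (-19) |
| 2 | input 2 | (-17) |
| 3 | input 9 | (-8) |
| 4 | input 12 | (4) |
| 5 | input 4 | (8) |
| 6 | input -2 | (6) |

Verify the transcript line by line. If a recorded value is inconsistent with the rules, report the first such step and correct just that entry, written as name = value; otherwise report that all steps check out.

1. acc = -1 + -18 = -19 (agrees with the transcript)
2. acc = -19 + 2 = -17 (confirmed correct)
3. acc = -17 + 9 = -8 (same as recorded)
4. acc = -8 + 12 = 4 (same as recorded)
5. acc = 4 + 4 = 8 (confirmed correct)
6. acc = 8 + -2 = 6 (same as recorded)
The whole run recomputes cleanly — no discrepancies.

no error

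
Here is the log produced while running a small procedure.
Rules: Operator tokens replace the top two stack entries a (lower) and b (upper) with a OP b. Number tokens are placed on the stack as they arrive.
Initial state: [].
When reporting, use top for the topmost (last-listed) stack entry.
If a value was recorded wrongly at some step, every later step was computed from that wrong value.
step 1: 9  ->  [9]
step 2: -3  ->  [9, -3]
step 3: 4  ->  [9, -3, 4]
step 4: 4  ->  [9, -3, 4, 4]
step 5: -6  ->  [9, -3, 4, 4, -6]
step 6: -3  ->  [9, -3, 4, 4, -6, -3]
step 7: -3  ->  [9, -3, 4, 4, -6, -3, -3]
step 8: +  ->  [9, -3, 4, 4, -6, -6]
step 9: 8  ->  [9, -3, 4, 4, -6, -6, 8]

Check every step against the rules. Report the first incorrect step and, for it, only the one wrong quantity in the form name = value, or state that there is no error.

no error

Recomputing the run from the initial state:
step 1: [9]
step 2: [9, -3]
step 3: [9, -3, 4]
step 4: [9, -3, 4, 4]
step 5: [9, -3, 4, 4, -6]
step 6: [9, -3, 4, 4, -6, -3]
step 7: [9, -3, 4, 4, -6, -3, -3]
step 8: [9, -3, 4, 4, -6, -6]
step 9: [9, -3, 4, 4, -6, -6, 8]
This matches the log at every step.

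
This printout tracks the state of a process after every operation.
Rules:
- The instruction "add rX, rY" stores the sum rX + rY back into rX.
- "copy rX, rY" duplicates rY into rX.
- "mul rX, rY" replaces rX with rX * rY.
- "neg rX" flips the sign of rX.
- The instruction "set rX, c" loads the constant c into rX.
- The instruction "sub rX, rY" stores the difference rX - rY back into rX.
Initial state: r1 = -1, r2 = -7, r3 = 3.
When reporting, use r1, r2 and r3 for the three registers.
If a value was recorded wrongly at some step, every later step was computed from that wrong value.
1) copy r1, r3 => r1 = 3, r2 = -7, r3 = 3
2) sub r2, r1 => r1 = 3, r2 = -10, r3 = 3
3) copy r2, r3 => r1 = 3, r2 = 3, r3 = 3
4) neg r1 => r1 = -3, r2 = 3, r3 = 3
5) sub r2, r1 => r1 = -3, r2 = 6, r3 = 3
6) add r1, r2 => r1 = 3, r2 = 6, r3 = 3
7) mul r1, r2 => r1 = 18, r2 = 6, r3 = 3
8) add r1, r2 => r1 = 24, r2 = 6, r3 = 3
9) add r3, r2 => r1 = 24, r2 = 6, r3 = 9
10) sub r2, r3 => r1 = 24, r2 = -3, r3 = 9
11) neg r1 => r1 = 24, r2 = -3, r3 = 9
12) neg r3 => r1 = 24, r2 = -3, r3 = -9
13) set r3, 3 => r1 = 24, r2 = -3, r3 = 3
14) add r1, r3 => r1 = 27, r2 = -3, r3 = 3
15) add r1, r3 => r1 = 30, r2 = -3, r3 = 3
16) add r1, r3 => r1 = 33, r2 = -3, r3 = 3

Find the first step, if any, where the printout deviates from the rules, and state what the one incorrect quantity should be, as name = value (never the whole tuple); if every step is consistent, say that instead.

step 1: r1 = 3 -> verified
step 2: r2 = -7 - 3 = -10 -> in agreement
step 3: r2 = 3 -> same as recorded
step 4: r1 = -(3) = -3 -> verified
step 5: r2 = 3 - -3 = 6 -> same as recorded
step 6: r1 = -3 + 6 = 3 -> confirmed correct
step 7: r1 = 3 * 6 = 18 -> matches
step 8: r1 = 18 + 6 = 24 -> agrees with the printout
step 9: r3 = 3 + 6 = 9 -> exactly as logged
step 10: r2 = 6 - 9 = -3 -> in agreement
step 11: r1 = -(24) = -24 -> the printout disagrees here
First deviation found at step 11; the corrected entry is r1 = -24.

step 11, r1 = -24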